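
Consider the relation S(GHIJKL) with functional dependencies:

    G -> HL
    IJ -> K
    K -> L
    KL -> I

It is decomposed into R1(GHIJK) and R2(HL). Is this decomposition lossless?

No

Common attributes: R1 ∩ R2 = {H}.
No dependency enlarges {H}, so (H)⁺ = {H}.
The closure contains neither all of R1 = {GHIJK} nor all of R2 = {HL}, so the common attributes are not a superkey of either fragment. The join is lossy.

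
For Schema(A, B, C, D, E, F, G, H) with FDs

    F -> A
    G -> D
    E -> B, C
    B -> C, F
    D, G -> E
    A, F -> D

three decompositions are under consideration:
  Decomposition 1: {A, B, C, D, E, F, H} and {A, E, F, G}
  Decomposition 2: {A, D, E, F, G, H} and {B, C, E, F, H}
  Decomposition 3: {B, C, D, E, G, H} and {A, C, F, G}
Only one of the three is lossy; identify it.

Decomposition 1: common = {A, E, F}, closure = {A, B, C, D, E, F} → lossy.
Decomposition 2: common = {E, F, H}, closure = {A, B, C, D, E, F, H} → lossless.
Decomposition 3: common = {C, G}, closure = {A, B, C, D, E, F, G} → lossless.

Decomposition 1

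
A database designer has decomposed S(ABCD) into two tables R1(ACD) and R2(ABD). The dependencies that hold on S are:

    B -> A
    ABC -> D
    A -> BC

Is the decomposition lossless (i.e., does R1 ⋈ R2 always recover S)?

Yes

Common attributes: R1 ∩ R2 = {AD}.
Closure of {AD}: A → BC applies, adding BC. So (AD)⁺ = {ABCD}.
This closure contains every attribute of R1, so R1 ∩ R2 → R1. The join is lossless.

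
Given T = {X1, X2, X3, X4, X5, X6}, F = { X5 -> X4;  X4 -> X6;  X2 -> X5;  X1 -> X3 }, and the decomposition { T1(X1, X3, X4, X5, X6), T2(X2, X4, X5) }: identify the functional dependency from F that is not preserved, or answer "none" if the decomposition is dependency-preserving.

X5 → X4 lies within T1.
X4 → X6 lies within T1.
X2 → X5 lies within T2.
X1 → X3 lies within T1.
Every dependency is enforceable on the fragments, so the decomposition is dependency-preserving.

none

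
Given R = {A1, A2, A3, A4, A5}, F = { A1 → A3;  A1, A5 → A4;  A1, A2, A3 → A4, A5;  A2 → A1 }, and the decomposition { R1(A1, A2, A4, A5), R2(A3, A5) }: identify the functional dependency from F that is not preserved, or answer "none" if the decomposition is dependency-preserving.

Check A1 → A3: no single fragment contains all of {A1, A3}, and the restricted closure of {A1} across the fragments never reaches {A3}.
A1, A5 → A4 is preserved.
A1, A2, A3 → A4, A5 is preserved.
A2 → A1 is preserved.

A1 → A3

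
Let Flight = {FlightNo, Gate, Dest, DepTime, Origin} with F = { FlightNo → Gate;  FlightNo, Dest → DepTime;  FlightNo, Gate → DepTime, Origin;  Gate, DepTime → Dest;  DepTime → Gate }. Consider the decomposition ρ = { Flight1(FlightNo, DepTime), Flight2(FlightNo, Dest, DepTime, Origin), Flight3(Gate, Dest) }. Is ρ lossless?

No

Chase test. Columns are FlightNo, Gate, Dest, DepTime, Origin; row i has aⱼ where attribute j ∈ Flighti, else bᵢⱼ.
Initial tableau (one row per fragment):
  row 1: a1 b12 b13 a4 b15
  row 2: a1 b22 a3 a4 a5
  row 3: b31 a2 a3 b34 b35
Rows 1 and 2 agree on FlightNo; apply FlightNo→Gate and equate their Gate entries.
Rows 1 and 2 agree on FlightNo, Gate; apply FlightNo, Gate→DepTime, Origin and equate their DepTime, Origin entries.
Rows 1 and 2 agree on Gate, DepTime; apply Gate, DepTime→Dest and equate their Dest entries.
No row becomes fully distinguished — the join is lossy.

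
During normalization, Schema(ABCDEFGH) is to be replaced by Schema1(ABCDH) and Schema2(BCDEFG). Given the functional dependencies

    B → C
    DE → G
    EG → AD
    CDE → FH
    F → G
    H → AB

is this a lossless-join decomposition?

No

Common attributes: Schema1 ∩ Schema2 = {BCD}.
No dependency enlarges {BCD}, so (BCD)⁺ = {BCD}.
The closure contains neither all of Schema1 = {ABCDH} nor all of Schema2 = {BCDEFG}, so the common attributes are not a superkey of either fragment. The join is lossy.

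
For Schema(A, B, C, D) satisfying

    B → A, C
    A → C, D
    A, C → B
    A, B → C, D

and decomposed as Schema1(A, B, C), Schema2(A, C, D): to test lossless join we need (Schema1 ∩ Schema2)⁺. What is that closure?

Schema1 ∩ Schema2 = {A, C}.
A → C, D applies, adding D
A, C → B applies, adding B
Closure: {A, B, C, D}.

A, B, C, D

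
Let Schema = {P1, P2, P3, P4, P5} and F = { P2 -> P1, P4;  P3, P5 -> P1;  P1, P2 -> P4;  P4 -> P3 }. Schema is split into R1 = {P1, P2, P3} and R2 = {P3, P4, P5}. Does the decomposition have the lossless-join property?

Common attributes: R1 ∩ R2 = {P3}.
No dependency enlarges {P3}, so (P3)⁺ = {P3}.
The closure contains neither all of R1 = {P1, P2, P3} nor all of R2 = {P3, P4, P5}, so the common attributes are not a superkey of either fragment. The join is lossy.

No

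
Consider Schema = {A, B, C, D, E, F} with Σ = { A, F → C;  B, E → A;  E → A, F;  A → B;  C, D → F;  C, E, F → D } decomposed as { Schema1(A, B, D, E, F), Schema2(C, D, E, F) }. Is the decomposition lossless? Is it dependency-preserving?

lossless but not dependency-preserving

Lossless test: (D, E, F)⁺ = {A, B, C, D, E, F}, which contains all of one fragment — lossless.
Dependency preservation: the restricted closure of {A, F} across the fragments never reaches {C}, so A, F → C cannot be enforced without a join — not preserved.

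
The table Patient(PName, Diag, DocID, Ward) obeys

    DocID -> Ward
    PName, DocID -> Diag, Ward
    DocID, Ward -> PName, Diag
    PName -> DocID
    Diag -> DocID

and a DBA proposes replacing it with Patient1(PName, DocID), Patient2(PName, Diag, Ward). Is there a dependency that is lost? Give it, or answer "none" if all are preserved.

none

DocID → Ward: restricted closure across fragments reaches Ward.
PName, DocID → Diag, Ward: restricted closure across fragments reaches Diag, Ward.
DocID, Ward → PName, Diag: restricted closure across fragments reaches PName, Diag.
PName → DocID lies within Patient1.
Diag → DocID: restricted closure across fragments reaches DocID.
Every dependency is enforceable on the fragments, so the decomposition is dependency-preserving.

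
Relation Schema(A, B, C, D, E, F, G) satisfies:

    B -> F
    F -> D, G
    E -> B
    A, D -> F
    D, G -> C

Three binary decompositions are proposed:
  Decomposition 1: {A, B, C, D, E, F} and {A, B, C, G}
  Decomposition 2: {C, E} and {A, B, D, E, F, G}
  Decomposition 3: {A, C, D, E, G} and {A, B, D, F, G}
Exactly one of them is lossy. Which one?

Decomposition 1: common = {A, B, C}, closure = {A, B, C, D, F, G} → lossless.
Decomposition 2: common = {E}, closure = {B, C, D, E, F, G} → lossless.
Decomposition 3: common = {A, D, G}, closure = {A, C, D, F, G} → lossy.

Decomposition 3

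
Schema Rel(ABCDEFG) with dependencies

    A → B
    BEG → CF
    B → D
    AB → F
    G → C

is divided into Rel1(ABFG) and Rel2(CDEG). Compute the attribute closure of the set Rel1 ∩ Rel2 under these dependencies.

Rel1 ∩ Rel2 = {G}.
G → C applies, adding C
Closure: {CG}.

CG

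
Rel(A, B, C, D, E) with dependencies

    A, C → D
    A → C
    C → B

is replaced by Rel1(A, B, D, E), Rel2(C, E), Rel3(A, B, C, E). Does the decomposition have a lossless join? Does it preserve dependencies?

lossless and dependency-preserving

Lossless test (chase): Rows 1 and 3 agree on A; apply A→C and equate their C entries. Rows 1 and 2 agree on C; apply C→B and equate their B entries. Rows 1 and 3 agree on A, C; apply A, C→D and equate their D entries. Row 1 is now all distinguished symbols — the join is lossless.
Dependency preservation: A, C → D is not contained in any single fragment, but the restricted closure of its left-hand side across the fragments still reaches the right-hand side; the remaining FDs each lie inside some fragment. All dependencies are preserved.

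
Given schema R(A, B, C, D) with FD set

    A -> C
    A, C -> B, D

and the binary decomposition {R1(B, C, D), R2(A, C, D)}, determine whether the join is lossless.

Common attributes: R1 ∩ R2 = {C, D}.
No dependency enlarges {C, D}, so (C, D)⁺ = {C, D}.
The closure contains neither all of R1 = {B, C, D} nor all of R2 = {A, C, D}, so the common attributes are not a superkey of either fragment. The join is lossy.

No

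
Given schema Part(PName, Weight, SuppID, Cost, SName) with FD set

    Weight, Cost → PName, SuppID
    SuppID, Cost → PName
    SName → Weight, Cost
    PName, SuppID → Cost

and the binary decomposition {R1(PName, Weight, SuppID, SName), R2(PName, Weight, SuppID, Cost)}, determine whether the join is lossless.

Yes

Common attributes: R1 ∩ R2 = {PName, Weight, SuppID}.
Closure of {PName, Weight, SuppID}: PName, SuppID → Cost applies, adding Cost. So (PName, Weight, SuppID)⁺ = {PName, Weight, SuppID, Cost}.
This closure contains every attribute of R2, so R1 ∩ R2 → R2. The join is lossless.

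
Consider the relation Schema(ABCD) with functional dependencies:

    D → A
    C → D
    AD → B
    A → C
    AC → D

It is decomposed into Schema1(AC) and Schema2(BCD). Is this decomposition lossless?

Common attributes: Schema1 ∩ Schema2 = {C}.
Closure of {C}: C → D applies, adding D; D → A applies, adding A; AD → B applies, adding B. So (C)⁺ = {ABCD}.
This closure contains every attribute of Schema1, so Schema1 ∩ Schema2 → Schema1. The join is lossless.

Yes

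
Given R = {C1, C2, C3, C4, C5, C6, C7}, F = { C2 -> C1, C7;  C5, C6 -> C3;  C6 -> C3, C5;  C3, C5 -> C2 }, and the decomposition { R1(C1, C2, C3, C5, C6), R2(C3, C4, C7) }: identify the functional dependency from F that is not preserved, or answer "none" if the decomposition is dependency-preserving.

Check C2 → C1, C7: no single fragment contains all of {C1, C2, C7}, and the restricted closure of {C2} across the fragments never reaches {C1, C7}.
C5, C6 → C3 is preserved.
C6 → C3, C5 is preserved.
C3, C5 → C2 is preserved.

C2 -> C1, C7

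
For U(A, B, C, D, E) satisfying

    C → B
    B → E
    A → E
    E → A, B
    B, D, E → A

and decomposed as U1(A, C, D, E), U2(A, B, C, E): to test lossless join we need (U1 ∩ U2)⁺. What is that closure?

A, B, C, E

U1 ∩ U2 = {A, C, E}.
C → B applies, adding B
Closure: {A, B, C, E}.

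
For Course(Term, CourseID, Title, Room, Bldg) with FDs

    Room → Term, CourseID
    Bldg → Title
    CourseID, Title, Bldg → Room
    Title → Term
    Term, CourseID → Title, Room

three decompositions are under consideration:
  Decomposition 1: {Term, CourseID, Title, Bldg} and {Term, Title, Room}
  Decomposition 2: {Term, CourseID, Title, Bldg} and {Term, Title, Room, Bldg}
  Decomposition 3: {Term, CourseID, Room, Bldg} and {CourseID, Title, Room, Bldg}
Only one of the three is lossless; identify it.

Decomposition 1: common = {Term, Title}, closure = {Term, Title} → lossy.
Decomposition 2: common = {Term, Title, Bldg}, closure = {Term, Title, Bldg} → lossy.
Decomposition 3: common = {CourseID, Room, Bldg}, closure = {Term, CourseID, Title, Room, Bldg} → lossless.

Decomposition 3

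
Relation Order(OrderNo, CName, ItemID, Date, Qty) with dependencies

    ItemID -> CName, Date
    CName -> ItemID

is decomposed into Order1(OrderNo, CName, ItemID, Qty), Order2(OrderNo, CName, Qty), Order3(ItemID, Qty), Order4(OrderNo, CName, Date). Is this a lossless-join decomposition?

Chase test. Columns are OrderNo, CName, ItemID, Date, Qty; row i has aⱼ where attribute j ∈ Orderi, else bᵢⱼ.
Initial tableau (one row per fragment):
  row 1: a1 a2 a3 b14 a5
  row 2: a1 a2 b23 b24 a5
  row 3: b31 b32 a3 b34 a5
  row 4: a1 a2 b43 a4 b45
Rows 1 and 3 agree on ItemID; apply ItemID→CName, Date and equate their CName, Date entries.
Rows 1 and 2 agree on CName; apply CName→ItemID and equate their ItemID entries.
Rows 1 and 4 agree on CName; apply CName→ItemID and equate their ItemID entries.
Rows 1 and 2 agree on ItemID; apply ItemID→CName, Date and equate their CName, Date entries.
Rows 1 and 4 agree on ItemID; apply ItemID→CName, Date and equate their CName, Date entries.
Row 1 is now all distinguished symbols — the join is lossless.

Yes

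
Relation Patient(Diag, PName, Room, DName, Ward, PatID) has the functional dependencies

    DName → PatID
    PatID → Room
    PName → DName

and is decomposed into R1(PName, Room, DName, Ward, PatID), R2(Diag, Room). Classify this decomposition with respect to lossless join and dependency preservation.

lossy but dependency-preserving

Lossless test: (Room)⁺ = {Room}, which is a superkey of neither fragment — lossy.
Dependency preservation: every FD's attributes lie within a single fragment, so each can be enforced locally — preserved.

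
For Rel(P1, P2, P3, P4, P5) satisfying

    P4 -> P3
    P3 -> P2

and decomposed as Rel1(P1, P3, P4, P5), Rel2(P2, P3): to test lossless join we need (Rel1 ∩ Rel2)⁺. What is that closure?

Rel1 ∩ Rel2 = {P3}.
P3 → P2 applies, adding P2
Closure: {P2, P3}.

P2, P3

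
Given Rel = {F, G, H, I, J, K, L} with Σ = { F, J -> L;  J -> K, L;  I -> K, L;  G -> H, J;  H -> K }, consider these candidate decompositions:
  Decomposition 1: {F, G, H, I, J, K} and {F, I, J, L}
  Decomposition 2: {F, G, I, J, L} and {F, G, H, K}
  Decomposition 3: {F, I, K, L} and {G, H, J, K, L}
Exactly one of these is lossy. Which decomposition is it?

Decomposition 3

Decomposition 1: common = {F, I, J}, closure = {F, I, J, K, L} → lossless.
Decomposition 2: common = {F, G}, closure = {F, G, H, J, K, L} → lossless.
Decomposition 3: common = {K, L}, closure = {K, L} → lossy.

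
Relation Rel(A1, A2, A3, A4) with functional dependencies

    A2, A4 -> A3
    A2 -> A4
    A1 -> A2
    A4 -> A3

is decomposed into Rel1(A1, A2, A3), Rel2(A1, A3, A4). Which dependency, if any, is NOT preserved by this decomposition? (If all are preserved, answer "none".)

Check A2 → A4: no single fragment contains all of {A2, A4}, and the restricted closure of {A2} across the fragments never reaches {A4}.
A2, A4 → A3 is preserved.
A1 → A2 is preserved.
A4 → A3 is preserved.

A2 -> A4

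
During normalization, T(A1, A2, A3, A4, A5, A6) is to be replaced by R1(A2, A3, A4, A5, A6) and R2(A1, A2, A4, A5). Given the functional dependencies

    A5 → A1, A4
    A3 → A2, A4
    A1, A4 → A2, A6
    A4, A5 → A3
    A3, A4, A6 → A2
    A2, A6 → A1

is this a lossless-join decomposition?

Common attributes: R1 ∩ R2 = {A2, A4, A5}.
Closure of {A2, A4, A5}: A5 → A1, A4 applies, adding A1; A1, A4 → A2, A6 applies, adding A6; A4, A5 → A3 applies, adding A3. So (A2, A4, A5)⁺ = {A1, A2, A3, A4, A5, A6}.
This closure contains every attribute of R1, so R1 ∩ R2 → R1. The join is lossless.

Yes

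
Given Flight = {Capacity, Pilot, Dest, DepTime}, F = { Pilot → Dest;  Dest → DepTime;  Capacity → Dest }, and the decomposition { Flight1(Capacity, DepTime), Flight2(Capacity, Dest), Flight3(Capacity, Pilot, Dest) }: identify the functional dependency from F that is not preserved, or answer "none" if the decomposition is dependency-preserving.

Dest → DepTime

Check Dest → DepTime: no single fragment contains all of {Dest, DepTime}, and the restricted closure of {Dest} across the fragments never reaches {DepTime}.
Pilot → Dest is preserved.
Capacity → Dest is preserved.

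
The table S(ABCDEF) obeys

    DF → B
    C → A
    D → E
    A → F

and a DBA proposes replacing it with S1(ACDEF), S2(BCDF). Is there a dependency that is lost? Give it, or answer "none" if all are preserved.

none

DF → B lies within S2.
C → A lies within S1.
D → E lies within S1.
A → F lies within S1.
Every dependency is enforceable on the fragments, so the decomposition is dependency-preserving.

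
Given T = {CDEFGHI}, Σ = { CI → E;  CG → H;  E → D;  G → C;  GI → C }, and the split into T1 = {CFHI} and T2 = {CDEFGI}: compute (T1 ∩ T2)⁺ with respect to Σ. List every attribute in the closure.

CDEFI

T1 ∩ T2 = {CFI}.
CI → E applies, adding E
E → D applies, adding D
Closure: {CDEFI}.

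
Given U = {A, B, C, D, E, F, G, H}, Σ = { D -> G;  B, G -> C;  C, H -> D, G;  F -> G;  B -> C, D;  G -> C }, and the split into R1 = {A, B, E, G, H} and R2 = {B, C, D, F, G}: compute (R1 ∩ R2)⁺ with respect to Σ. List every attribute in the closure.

B, C, D, G

R1 ∩ R2 = {B, G}.
B, G → C applies, adding C
B → C, D applies, adding D
Closure: {B, C, D, G}.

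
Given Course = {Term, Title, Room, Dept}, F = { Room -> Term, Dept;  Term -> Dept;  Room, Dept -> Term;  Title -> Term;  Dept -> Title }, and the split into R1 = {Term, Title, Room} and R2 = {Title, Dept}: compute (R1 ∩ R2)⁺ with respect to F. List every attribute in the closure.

Term, Title, Dept

R1 ∩ R2 = {Title}.
Title → Term applies, adding Term
Term → Dept applies, adding Dept
Closure: {Term, Title, Dept}.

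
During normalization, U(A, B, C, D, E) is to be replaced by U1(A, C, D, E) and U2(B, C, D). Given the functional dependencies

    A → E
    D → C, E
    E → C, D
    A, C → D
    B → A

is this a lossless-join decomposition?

No

Common attributes: U1 ∩ U2 = {C, D}.
Closure of {C, D}: D → C, E applies, adding E. So (C, D)⁺ = {C, D, E}.
The closure contains neither all of U1 = {A, C, D, E} nor all of U2 = {B, C, D}, so the common attributes are not a superkey of either fragment. The join is lossy.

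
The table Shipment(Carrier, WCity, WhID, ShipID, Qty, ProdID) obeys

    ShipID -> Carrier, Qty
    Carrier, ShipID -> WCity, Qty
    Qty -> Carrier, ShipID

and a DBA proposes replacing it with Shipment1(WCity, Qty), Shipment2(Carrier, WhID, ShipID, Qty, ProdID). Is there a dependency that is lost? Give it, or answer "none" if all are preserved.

ShipID → Carrier, Qty lies within Shipment2.
Carrier, ShipID → WCity, Qty: restricted closure across fragments reaches WCity, Qty.
Qty → Carrier, ShipID lies within Shipment2.
Every dependency is enforceable on the fragments, so the decomposition is dependency-preserving.

none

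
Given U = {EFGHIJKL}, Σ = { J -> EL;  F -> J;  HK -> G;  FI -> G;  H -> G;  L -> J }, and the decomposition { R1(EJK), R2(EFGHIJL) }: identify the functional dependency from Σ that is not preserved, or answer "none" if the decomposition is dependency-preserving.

J → EL lies within R2.
F → J lies within R2.
HK → G: restricted closure across fragments reaches G.
FI → G lies within R2.
H → G lies within R2.
L → J lies within R2.
Every dependency is enforceable on the fragments, so the decomposition is dependency-preserving.

none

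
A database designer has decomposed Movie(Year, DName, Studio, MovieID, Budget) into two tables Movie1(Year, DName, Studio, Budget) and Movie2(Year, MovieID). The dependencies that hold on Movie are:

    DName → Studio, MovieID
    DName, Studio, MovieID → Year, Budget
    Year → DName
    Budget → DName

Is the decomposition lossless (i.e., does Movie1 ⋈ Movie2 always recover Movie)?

Yes

Common attributes: Movie1 ∩ Movie2 = {Year}.
Closure of {Year}: Year → DName applies, adding DName; DName → Studio, MovieID applies, adding Studio, MovieID; DName, Studio, MovieID → Year, Budget applies, adding Budget. So (Year)⁺ = {Year, DName, Studio, MovieID, Budget}.
This closure contains every attribute of Movie1, so Movie1 ∩ Movie2 → Movie1. The join is lossless.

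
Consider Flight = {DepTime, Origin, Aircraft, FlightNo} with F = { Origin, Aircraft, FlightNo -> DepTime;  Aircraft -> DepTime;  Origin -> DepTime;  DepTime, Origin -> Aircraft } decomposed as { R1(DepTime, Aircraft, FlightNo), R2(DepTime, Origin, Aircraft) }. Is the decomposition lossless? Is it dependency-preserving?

Lossless test: (DepTime, Aircraft)⁺ = {DepTime, Aircraft}, which is a superkey of neither fragment — lossy.
Dependency preservation: Origin, Aircraft, FlightNo → DepTime is not contained in any single fragment, but the restricted closure of its left-hand side across the fragments still reaches the right-hand side; the remaining FDs each lie inside some fragment. All dependencies are preserved.

lossy but dependency-preserving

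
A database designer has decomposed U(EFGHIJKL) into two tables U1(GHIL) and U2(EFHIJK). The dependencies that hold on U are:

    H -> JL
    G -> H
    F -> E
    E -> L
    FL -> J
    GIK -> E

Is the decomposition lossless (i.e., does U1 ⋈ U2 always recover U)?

Common attributes: U1 ∩ U2 = {HI}.
Closure of {HI}: H → JL applies, adding JL. So (HI)⁺ = {HIJL}.
The closure contains neither all of U1 = {GHIL} nor all of U2 = {EFHIJK}, so the common attributes are not a superkey of either fragment. The join is lossy.

No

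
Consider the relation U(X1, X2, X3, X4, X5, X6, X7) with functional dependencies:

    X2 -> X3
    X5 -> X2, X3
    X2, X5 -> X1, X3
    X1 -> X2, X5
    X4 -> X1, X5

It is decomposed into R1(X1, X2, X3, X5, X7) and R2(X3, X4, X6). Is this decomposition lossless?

Common attributes: R1 ∩ R2 = {X3}.
No dependency enlarges {X3}, so (X3)⁺ = {X3}.
The closure contains neither all of R1 = {X1, X2, X3, X5, X7} nor all of R2 = {X3, X4, X6}, so the common attributes are not a superkey of either fragment. The join is lossy.

No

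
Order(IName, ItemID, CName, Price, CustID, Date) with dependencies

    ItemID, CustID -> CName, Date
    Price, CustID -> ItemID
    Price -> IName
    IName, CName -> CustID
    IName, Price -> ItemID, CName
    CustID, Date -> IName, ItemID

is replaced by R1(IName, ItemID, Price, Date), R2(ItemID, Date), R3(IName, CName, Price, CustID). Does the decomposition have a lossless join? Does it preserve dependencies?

Lossless test (chase): Rows 1 and 3 agree on IName, Price; apply IName, Price→ItemID, CName and equate their ItemID, CName entries. Rows 1 and 3 agree on IName, CName; apply IName, CName→CustID and equate their CustID entries. Rows 1 and 3 agree on ItemID, CustID; apply ItemID, CustID→CName, Date and equate their CName, Date entries. Row 1 is now all distinguished symbols — the join is lossless.
Dependency preservation: the restricted closure of {ItemID, CustID} across the fragments never reaches {CName, Date}, so ItemID, CustID → CName, Date cannot be enforced without a join — not preserved.

lossless but not dependency-preserving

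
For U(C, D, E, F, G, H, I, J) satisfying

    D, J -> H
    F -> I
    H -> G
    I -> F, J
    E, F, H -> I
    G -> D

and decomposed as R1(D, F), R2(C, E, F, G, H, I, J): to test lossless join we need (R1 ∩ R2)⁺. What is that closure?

F, I, J

R1 ∩ R2 = {F}.
F → I applies, adding I
I → F, J applies, adding J
Closure: {F, I, J}.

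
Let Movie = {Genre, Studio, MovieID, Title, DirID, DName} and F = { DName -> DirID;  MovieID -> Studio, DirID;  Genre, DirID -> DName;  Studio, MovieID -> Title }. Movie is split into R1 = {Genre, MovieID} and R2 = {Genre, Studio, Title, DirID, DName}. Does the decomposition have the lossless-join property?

No

Common attributes: R1 ∩ R2 = {Genre}.
No dependency enlarges {Genre}, so (Genre)⁺ = {Genre}.
The closure contains neither all of R1 = {Genre, MovieID} nor all of R2 = {Genre, Studio, Title, DirID, DName}, so the common attributes are not a superkey of either fragment. The join is lossy.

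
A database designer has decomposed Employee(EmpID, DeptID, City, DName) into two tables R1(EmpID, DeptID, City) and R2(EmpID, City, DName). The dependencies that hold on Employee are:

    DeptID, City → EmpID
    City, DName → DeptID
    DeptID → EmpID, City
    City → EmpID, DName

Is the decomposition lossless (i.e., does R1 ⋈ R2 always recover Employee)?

Common attributes: R1 ∩ R2 = {EmpID, City}.
Closure of {EmpID, City}: City → EmpID, DName applies, adding DName; City, DName → DeptID applies, adding DeptID. So (EmpID, City)⁺ = {EmpID, DeptID, City, DName}.
This closure contains every attribute of R1, so R1 ∩ R2 → R1. The join is lossless.

Yes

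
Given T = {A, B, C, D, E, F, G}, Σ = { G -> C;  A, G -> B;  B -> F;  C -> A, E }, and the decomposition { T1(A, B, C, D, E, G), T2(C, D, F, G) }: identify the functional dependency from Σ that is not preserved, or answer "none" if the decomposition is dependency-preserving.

Check B → F: no single fragment contains all of {B, F}, and the restricted closure of {B} across the fragments never reaches {F}.
G → C is preserved.
A, G → B is preserved.
C → A, E is preserved.

B -> F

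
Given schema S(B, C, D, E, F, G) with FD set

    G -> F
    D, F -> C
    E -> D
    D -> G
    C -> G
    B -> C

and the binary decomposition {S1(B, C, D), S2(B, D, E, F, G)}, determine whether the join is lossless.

Yes

Common attributes: S1 ∩ S2 = {B, D}.
Closure of {B, D}: D → G applies, adding G; B → C applies, adding C; G → F applies, adding F. So (B, D)⁺ = {B, C, D, F, G}.
This closure contains every attribute of S1, so S1 ∩ S2 → S1. The join is lossless.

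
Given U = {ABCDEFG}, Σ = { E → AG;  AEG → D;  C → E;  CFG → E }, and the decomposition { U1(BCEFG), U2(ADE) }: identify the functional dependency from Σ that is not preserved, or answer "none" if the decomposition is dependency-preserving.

E → AG: restricted closure across fragments reaches AG.
AEG → D: restricted closure across fragments reaches D.
C → E lies within U1.
CFG → E lies within U1.
Every dependency is enforceable on the fragments, so the decomposition is dependency-preserving.

none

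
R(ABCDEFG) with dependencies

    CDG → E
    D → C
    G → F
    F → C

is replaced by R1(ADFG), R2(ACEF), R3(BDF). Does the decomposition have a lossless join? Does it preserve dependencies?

lossy and not dependency-preserving

Lossless test (chase): Rows 1 and 3 agree on D; apply D→C and equate their C entries. Rows 1 and 2 agree on F; apply F→C and equate their C entries. No row becomes fully distinguished — the join is lossy.
Dependency preservation: the restricted closure of {CDG} across the fragments never reaches {E}, so CDG → E cannot be enforced without a join — not preserved.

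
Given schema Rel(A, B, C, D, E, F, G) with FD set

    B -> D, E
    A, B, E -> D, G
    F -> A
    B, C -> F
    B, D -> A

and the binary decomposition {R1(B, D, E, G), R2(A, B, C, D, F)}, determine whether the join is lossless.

Common attributes: R1 ∩ R2 = {B, D}.
Closure of {B, D}: B → D, E applies, adding E; B, D → A applies, adding A; A, B, E → D, G applies, adding G. So (B, D)⁺ = {A, B, D, E, G}.
This closure contains every attribute of R1, so R1 ∩ R2 → R1. The join is lossless.

Yes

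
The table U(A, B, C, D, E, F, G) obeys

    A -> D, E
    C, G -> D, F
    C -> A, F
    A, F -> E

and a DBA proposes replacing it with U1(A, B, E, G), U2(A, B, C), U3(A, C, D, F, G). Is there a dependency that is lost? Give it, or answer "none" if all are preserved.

A → D, E: restricted closure across fragments reaches D, E.
C, G → D, F lies within U3.
C → A, F lies within U3.
A, F → E: restricted closure across fragments reaches E.
Every dependency is enforceable on the fragments, so the decomposition is dependency-preserving.

none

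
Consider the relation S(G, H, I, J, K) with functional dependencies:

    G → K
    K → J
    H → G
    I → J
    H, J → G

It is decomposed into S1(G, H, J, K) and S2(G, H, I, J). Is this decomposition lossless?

Yes

Common attributes: S1 ∩ S2 = {G, H, J}.
Closure of {G, H, J}: G → K applies, adding K. So (G, H, J)⁺ = {G, H, J, K}.
This closure contains every attribute of S1, so S1 ∩ S2 → S1. The join is lossless.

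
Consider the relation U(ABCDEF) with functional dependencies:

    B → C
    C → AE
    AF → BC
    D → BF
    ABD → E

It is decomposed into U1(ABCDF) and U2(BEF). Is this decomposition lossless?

Common attributes: U1 ∩ U2 = {BF}.
Closure of {BF}: B → C applies, adding C; C → AE applies, adding AE. So (BF)⁺ = {ABCEF}.
This closure contains every attribute of U2, so U1 ∩ U2 → U2. The join is lossless.

Yes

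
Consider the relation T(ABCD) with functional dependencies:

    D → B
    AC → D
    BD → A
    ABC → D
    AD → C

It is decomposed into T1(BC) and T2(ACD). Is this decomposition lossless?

No

Common attributes: T1 ∩ T2 = {C}.
No dependency enlarges {C}, so (C)⁺ = {C}.
The closure contains neither all of T1 = {BC} nor all of T2 = {ACD}, so the common attributes are not a superkey of either fragment. The join is lossy.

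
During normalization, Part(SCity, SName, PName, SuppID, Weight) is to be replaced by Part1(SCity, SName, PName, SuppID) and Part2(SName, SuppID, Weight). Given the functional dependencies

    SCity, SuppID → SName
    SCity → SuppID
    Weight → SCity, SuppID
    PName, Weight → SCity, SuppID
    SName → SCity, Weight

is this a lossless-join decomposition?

Common attributes: Part1 ∩ Part2 = {SName, SuppID}.
Closure of {SName, SuppID}: SName → SCity, Weight applies, adding SCity, Weight. So (SName, SuppID)⁺ = {SCity, SName, SuppID, Weight}.
This closure contains every attribute of Part2, so Part1 ∩ Part2 → Part2. The join is lossless.

Yes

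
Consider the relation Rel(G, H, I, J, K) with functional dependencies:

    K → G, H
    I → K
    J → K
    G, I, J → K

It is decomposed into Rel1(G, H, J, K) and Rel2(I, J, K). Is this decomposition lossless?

Common attributes: Rel1 ∩ Rel2 = {J, K}.
Closure of {J, K}: K → G, H applies, adding G, H. So (J, K)⁺ = {G, H, J, K}.
This closure contains every attribute of Rel1, so Rel1 ∩ Rel2 → Rel1. The join is lossless.

Yes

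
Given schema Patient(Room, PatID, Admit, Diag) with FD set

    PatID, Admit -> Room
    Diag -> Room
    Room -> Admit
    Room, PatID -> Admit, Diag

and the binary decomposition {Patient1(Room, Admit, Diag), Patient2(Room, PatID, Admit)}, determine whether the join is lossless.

No

Common attributes: Patient1 ∩ Patient2 = {Room, Admit}.
No dependency enlarges {Room, Admit}, so (Room, Admit)⁺ = {Room, Admit}.
The closure contains neither all of Patient1 = {Room, Admit, Diag} nor all of Patient2 = {Room, PatID, Admit}, so the common attributes are not a superkey of either fragment. The join is lossy.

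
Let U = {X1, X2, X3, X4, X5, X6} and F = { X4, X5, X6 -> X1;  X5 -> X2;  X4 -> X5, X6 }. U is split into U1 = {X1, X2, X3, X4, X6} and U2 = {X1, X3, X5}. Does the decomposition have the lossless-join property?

No

Common attributes: U1 ∩ U2 = {X1, X3}.
No dependency enlarges {X1, X3}, so (X1, X3)⁺ = {X1, X3}.
The closure contains neither all of U1 = {X1, X2, X3, X4, X6} nor all of U2 = {X1, X3, X5}, so the common attributes are not a superkey of either fragment. The join is lossy.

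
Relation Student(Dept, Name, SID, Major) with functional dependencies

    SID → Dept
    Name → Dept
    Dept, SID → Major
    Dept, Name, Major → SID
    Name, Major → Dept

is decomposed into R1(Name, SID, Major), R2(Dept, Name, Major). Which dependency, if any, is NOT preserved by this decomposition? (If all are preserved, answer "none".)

SID → Dept

Check SID → Dept: no single fragment contains all of {Dept, SID}, and the restricted closure of {SID} across the fragments never reaches {Dept}.
Name → Dept is preserved.
Dept, SID → Major is preserved.
Dept, Name, Major → SID is preserved.
Name, Major → Dept is preserved.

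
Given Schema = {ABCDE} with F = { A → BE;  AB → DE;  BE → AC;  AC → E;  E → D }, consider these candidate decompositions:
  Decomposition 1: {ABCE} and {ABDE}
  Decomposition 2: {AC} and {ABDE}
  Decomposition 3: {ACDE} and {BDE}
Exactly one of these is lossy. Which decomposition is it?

Decomposition 3

Decomposition 1: common = {ABE}, closure = {ABCDE} → lossless.
Decomposition 2: common = {A}, closure = {ABCDE} → lossless.
Decomposition 3: common = {DE}, closure = {DE} → lossy.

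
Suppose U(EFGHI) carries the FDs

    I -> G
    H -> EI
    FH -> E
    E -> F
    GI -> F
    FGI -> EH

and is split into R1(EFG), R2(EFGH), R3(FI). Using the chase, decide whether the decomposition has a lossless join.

Chase test. Columns are EFGHI; row i has aⱼ where attribute j ∈ Ri, else bᵢⱼ.
Initial tableau (one row per fragment):
  row 1: a1 a2 a3 b14 b15
  row 2: a1 a2 a3 a4 b25
  row 3: b31 a2 b33 b34 a5
No row becomes fully distinguished — the join is lossy.

No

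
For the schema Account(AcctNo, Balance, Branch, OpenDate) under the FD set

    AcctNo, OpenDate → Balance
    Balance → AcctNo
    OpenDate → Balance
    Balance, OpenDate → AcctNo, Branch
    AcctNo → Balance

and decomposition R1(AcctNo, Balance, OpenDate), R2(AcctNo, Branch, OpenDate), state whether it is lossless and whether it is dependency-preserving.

Lossless test: (AcctNo, OpenDate)⁺ = {AcctNo, Balance, Branch, OpenDate}, which contains all of one fragment — lossless.
Dependency preservation: Balance, OpenDate → AcctNo, Branch is not contained in any single fragment, but the restricted closure of its left-hand side across the fragments still reaches the right-hand side; the remaining FDs each lie inside some fragment. All dependencies are preserved.

lossless and dependency-preserving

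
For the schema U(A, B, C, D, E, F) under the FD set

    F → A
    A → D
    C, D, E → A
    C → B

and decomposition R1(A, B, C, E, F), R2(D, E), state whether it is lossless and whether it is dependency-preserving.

lossy and not dependency-preserving

Lossless test: (E)⁺ = {E}, which is a superkey of neither fragment — lossy.
Dependency preservation: the restricted closure of {A} across the fragments never reaches {D}, so A → D cannot be enforced without a join — not preserved.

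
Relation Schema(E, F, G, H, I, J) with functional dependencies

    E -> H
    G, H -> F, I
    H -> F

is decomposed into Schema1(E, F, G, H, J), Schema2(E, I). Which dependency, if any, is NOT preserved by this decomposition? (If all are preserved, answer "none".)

G, H -> F, I

Check G, H → F, I: no single fragment contains all of {F, G, H, I}, and the restricted closure of {G, H} across the fragments never reaches {F, I}.
E → H is preserved.
H → F is preserved.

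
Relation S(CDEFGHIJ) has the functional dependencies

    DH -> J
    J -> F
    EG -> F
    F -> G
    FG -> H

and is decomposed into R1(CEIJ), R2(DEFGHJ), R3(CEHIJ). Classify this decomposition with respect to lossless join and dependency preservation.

lossy but dependency-preserving

Lossless test (chase): Rows 1 and 2 agree on J; apply J→F and equate their F entries. Rows 1 and 3 agree on J; apply J→F and equate their F entries. Rows 1 and 2 agree on F; apply F→G and equate their G entries. Rows 1 and 3 agree on F; apply F→G and equate their G entries. Rows 1 and 2 agree on FG; apply FG→H and equate their H entries. No row becomes fully distinguished — the join is lossy.
Dependency preservation: every FD's attributes lie within a single fragment, so each can be enforced locally — preserved.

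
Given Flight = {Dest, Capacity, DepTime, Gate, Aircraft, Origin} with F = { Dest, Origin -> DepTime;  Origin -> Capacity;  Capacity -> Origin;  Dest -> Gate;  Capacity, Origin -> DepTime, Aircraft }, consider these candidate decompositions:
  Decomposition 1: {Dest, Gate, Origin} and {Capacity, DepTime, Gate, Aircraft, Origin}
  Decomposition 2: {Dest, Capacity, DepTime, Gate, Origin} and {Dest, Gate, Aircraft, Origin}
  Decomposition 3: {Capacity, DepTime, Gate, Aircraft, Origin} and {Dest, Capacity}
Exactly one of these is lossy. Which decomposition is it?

Decomposition 1: common = {Gate, Origin}, closure = {Capacity, DepTime, Gate, Aircraft, Origin} → lossless.
Decomposition 2: common = {Dest, Gate, Origin}, closure = {Dest, Capacity, DepTime, Gate, Aircraft, Origin} → lossless.
Decomposition 3: common = {Capacity}, closure = {Capacity, DepTime, Aircraft, Origin} → lossy.

Decomposition 3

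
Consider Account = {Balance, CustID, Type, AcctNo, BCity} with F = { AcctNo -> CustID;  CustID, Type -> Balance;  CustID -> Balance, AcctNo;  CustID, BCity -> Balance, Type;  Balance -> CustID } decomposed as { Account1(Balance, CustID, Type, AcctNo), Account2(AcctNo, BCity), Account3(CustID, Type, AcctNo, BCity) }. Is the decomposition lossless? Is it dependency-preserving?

lossless and dependency-preserving

Lossless test (chase): Rows 1 and 2 agree on AcctNo; apply AcctNo→CustID and equate their CustID entries. Rows 1 and 3 agree on CustID, Type; apply CustID, Type→Balance and equate their Balance entries. Rows 1 and 2 agree on CustID; apply CustID→Balance, AcctNo and equate their Balance, AcctNo entries. Rows 2 and 3 agree on CustID, BCity; apply CustID, BCity→Balance, Type and equate their Balance, Type entries. Row 2 is now all distinguished symbols — the join is lossless.
Dependency preservation: CustID, BCity → Balance, Type is not contained in any single fragment, but the restricted closure of its left-hand side across the fragments still reaches the right-hand side; the remaining FDs each lie inside some fragment. All dependencies are preserved.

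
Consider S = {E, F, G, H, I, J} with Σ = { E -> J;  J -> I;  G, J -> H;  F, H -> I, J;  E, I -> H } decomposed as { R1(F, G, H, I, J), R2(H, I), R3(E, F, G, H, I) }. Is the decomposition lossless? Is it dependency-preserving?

lossless but not dependency-preserving

Lossless test (chase): Rows 1 and 3 agree on F, H; apply F, H→I, J and equate their I, J entries. Row 3 is now all distinguished symbols — the join is lossless.
Dependency preservation: the restricted closure of {E} across the fragments never reaches {J}, so E → J cannot be enforced without a join — not preserved.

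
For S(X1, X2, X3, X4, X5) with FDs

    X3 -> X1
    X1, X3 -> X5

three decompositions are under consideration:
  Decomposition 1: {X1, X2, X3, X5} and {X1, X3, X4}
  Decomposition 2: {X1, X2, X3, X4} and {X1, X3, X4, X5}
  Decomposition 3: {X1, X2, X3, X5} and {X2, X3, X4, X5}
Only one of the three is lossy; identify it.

Decomposition 1: common = {X1, X3}, closure = {X1, X3, X5} → lossy.
Decomposition 2: common = {X1, X3, X4}, closure = {X1, X3, X4, X5} → lossless.
Decomposition 3: common = {X2, X3, X5}, closure = {X1, X2, X3, X5} → lossless.

Decomposition 1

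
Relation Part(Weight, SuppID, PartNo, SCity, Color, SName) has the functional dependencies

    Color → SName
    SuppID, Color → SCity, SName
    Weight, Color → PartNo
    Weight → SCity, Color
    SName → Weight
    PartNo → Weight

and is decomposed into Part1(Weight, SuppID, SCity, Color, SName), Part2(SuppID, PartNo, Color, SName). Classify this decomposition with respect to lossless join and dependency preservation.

lossless and dependency-preserving

Lossless test: (SuppID, Color, SName)⁺ = {Weight, SuppID, PartNo, SCity, Color, SName}, which contains all of one fragment — lossless.
Dependency preservation: Weight, Color → PartNo; PartNo → Weight are not contained in any single fragment, but the restricted closure of each left-hand side across the fragments still reaches the right-hand side; the remaining FDs each lie inside some fragment. All dependencies are preserved.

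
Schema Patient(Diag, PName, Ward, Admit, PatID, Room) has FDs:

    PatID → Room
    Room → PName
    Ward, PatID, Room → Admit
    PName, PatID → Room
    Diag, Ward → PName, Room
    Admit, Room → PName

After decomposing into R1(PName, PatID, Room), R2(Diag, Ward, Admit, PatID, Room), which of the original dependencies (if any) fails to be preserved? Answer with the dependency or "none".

PatID → Room lies within R1.
Room → PName lies within R1.
Ward, PatID, Room → Admit lies within R2.
PName, PatID → Room lies within R1.
Diag, Ward → PName, Room: restricted closure across fragments reaches PName, Room.
Admit, Room → PName: restricted closure across fragments reaches PName.
Every dependency is enforceable on the fragments, so the decomposition is dependency-preserving.

none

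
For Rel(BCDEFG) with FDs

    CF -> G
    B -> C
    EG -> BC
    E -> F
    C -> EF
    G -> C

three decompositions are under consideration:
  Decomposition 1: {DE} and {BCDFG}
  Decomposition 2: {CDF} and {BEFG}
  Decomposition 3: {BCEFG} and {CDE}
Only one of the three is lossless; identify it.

Decomposition 1: common = {D}, closure = {D} → lossy.
Decomposition 2: common = {F}, closure = {F} → lossy.
Decomposition 3: common = {CE}, closure = {BCEFG} → lossless.

Decomposition 3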